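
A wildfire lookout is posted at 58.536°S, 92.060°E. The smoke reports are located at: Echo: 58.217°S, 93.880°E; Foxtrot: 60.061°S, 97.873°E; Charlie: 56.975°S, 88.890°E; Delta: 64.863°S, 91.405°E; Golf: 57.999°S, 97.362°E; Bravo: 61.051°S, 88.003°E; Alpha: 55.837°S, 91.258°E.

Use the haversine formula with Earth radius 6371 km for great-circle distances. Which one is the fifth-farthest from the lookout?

Alpha

Distance to each, sorted:
Delta: 704.4 km
Foxtrot: 370.9 km
Bravo: 360.0 km
Golf: 315.7 km
Alpha: 304.0 km
Charlie: 255.9 km
Echo: 111.9 km
The fifth-farthest is Alpha at 304.0 km.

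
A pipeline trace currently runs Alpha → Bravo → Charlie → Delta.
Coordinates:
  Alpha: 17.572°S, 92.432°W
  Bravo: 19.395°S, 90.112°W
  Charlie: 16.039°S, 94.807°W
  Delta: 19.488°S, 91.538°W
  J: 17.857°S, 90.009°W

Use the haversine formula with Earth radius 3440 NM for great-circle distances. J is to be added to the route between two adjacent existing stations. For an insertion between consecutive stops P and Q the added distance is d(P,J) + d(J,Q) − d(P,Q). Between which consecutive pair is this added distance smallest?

between Bravo and Charlie

Added distance for inserting J between each consecutive pair:
Alpha–Bravo: 60.6 NM
Bravo–Charlie: 53.2 NM
Charlie–Delta: 148.4 NM
Smallest added distance is 53.2 NM, inserting between Bravo and Charlie.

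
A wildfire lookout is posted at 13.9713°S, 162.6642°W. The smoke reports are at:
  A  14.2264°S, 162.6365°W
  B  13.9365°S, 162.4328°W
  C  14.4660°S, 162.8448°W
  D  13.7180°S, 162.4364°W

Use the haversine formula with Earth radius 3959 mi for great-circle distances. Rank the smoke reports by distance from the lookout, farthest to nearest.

C, D, A, B

Distance from the lookout at 13.9713°S, 162.6642°W to each:
C 14.4660°S, 162.8448°W: 36.3 mi
D 13.7180°S, 162.4364°W: 23.2 mi
A 14.2264°S, 162.6365°W: 17.7 mi
B 13.9365°S, 162.4328°W: 15.7 mi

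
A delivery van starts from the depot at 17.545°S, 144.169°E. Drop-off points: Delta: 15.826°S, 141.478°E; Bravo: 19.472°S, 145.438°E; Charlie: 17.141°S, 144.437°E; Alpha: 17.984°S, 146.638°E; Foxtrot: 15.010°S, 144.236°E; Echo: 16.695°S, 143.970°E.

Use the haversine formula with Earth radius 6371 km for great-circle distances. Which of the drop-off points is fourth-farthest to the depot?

Bravo

Distances from the depot (17.545°S, 144.169°E):
Delta: 344.5 km
Foxtrot: 282.0 km
Alpha: 266.0 km
Bravo: 252.6 km
Echo: 96.9 km
Charlie: 53.2 km
The fourth-farthest is Bravo at 252.6 km.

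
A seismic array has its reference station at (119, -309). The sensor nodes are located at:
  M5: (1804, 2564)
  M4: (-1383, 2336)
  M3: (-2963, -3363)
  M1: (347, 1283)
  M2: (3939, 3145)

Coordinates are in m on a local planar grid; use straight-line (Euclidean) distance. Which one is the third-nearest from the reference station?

M5

Distances from the reference station ((119, -309)):
M1: 1608.2 m
M4: 3041.7 m
M5: 3330.7 m
M3: 4338.9 m
M2: 5150.0 m
The third-nearest is M5 at 3330.7 m.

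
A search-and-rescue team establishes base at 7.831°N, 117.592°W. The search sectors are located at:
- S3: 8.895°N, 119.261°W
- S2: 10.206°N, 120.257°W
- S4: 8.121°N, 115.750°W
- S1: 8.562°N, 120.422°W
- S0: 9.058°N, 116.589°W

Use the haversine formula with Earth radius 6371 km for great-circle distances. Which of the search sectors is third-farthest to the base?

S3

Distance to each, sorted:
S2: 394.2 km
S1: 321.9 km
S3: 218.4 km
S4: 205.4 km
S0: 175.5 km
The third-farthest is S3 at 218.4 km.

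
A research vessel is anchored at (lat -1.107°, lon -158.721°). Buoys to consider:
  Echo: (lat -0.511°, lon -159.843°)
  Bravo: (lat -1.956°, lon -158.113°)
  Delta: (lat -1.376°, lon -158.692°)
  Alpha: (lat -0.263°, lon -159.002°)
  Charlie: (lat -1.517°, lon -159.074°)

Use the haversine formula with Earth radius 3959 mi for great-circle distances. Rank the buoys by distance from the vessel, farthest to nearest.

Echo, Bravo, Alpha, Charlie, Delta

Distance from the vessel at (lat -1.107°, lon -158.721°) to each:
Echo (lat -0.511°, lon -159.843°): 87.8 mi
Bravo (lat -1.956°, lon -158.113°): 72.1 mi
Alpha (lat -0.263°, lon -159.002°): 61.5 mi
Charlie (lat -1.517°, lon -159.074°): 37.4 mi
Delta (lat -1.376°, lon -158.692°): 18.7 mi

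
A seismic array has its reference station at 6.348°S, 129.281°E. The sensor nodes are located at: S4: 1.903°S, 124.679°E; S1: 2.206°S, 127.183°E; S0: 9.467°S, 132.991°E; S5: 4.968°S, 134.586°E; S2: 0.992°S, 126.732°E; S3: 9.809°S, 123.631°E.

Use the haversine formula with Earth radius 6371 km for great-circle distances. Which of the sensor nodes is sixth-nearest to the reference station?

S3

Distances from the reference station (6.348°S, 129.281°E):
S1: 516.0 km
S0: 535.9 km
S5: 606.7 km
S2: 659.3 km
S4: 710.4 km
S3: 731.4 km
The sixth-nearest is S3 at 731.4 km.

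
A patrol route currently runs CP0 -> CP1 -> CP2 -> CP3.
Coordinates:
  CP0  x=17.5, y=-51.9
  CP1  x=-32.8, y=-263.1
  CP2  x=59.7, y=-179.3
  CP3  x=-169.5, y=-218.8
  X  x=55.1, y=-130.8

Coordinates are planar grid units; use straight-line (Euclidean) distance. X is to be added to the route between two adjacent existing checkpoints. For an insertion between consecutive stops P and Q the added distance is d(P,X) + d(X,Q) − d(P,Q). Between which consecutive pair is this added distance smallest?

between CP0 and CP1

Added distance for inserting X between each consecutive pair:
CP0–CP1: 29.1
CP1–CP2: 82.7
CP2–CP3: 57.4
Smallest added distance is 29.1, inserting between CP0 and CP1.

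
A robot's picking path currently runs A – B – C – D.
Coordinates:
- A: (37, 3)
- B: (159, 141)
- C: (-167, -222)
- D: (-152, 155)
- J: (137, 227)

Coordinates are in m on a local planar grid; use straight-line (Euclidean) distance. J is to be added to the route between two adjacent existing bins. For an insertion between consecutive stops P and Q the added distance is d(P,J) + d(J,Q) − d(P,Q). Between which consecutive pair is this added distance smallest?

Added distance for inserting J between each consecutive pair:
A–B: 149.9 m
B–C: 143.1 m
C–D: 462.8 m
Smallest added distance is 143.1 m, inserting between B and C.

between B and C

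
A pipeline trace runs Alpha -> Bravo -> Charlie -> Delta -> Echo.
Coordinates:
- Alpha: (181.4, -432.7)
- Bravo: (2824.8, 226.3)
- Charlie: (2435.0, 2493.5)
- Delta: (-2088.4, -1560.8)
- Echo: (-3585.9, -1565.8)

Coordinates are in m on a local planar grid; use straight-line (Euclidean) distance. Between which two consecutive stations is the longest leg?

Charlie–Delta

Leg distances:
Alpha→Bravo: 2724.3 m
Bravo→Charlie: 2300.5 m
Charlie→Delta: 6074.4 m
Delta→Echo: 1497.5 m
The longest leg is Charlie–Delta at 6074.4 m.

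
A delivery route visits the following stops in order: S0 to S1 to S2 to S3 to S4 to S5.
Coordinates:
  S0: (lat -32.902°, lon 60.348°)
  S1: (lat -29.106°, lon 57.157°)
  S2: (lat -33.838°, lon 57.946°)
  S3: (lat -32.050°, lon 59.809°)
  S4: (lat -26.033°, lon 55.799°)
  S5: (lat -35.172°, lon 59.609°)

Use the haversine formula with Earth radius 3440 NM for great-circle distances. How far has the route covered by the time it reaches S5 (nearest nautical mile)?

1711 NM

Leg distances:
S0→S1: 280.9 NM  (cumulative 280.9 NM)
S1→S2: 287.0 NM  (cumulative 567.8 NM)
S2→S3: 142.6 NM  (cumulative 710.4 NM)
S3→S4: 418.0 NM  (cumulative 1128.4 NM)
S4→S5: 582.8 NM  (cumulative 1711.2 NM)
Cumulative distance at S5 ≈ 1711 NM.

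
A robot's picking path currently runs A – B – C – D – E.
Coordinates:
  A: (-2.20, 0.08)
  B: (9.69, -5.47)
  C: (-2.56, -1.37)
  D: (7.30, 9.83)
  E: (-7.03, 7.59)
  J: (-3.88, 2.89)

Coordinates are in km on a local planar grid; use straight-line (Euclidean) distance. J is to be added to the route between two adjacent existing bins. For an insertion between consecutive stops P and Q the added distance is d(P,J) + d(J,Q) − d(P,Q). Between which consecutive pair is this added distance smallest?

Added distance for inserting J between each consecutive pair:
A–B: 6.1 km
B–C: 7.5 km
C–D: 2.7 km
D–E: 4.3 km
Smallest added distance is 2.7 km, inserting between C and D.

between C and D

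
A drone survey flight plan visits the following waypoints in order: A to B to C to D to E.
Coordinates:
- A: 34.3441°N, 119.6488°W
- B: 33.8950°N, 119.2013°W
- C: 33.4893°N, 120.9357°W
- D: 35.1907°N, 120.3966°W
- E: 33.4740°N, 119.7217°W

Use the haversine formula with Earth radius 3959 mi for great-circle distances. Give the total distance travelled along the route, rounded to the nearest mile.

Leg distances:
A→B: 40.2 mi  (cumulative 40.2 mi)
B→C: 103.6 mi  (cumulative 143.8 mi)
C→D: 121.5 mi  (cumulative 265.3 mi)
D→E: 124.7 mi  (cumulative 390.0 mi)
Total route length ≈ 390 mi.

390 mi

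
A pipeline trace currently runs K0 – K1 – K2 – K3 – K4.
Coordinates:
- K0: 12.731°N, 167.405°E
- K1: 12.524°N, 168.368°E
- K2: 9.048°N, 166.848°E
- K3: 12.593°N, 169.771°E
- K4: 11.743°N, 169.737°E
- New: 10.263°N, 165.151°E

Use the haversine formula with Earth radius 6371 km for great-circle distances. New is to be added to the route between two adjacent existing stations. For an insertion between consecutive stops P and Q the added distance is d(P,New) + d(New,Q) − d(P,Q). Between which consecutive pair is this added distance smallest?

between K1 and K2

Added distance for inserting New between each consecutive pair:
K0–K1: 692.7 km
K1–K2: 240.7 km
K2–K3: 288.9 km
K3–K4: 998.6 km
Smallest added distance is 240.7 km, inserting between K1 and K2.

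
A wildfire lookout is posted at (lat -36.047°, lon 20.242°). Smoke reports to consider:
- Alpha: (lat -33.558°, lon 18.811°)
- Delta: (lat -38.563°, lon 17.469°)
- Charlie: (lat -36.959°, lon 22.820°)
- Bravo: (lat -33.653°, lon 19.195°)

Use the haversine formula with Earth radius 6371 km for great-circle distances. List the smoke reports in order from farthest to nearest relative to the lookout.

Distances from the lookout:
Delta (lat -38.563°, lon 17.469°): 372.0 km
Alpha (lat -33.558°, lon 18.811°): 306.0 km
Bravo (lat -33.653°, lon 19.195°): 282.8 km
Charlie (lat -36.959°, lon 22.820°): 251.7 km

Delta, Alpha, Bravo, Charlie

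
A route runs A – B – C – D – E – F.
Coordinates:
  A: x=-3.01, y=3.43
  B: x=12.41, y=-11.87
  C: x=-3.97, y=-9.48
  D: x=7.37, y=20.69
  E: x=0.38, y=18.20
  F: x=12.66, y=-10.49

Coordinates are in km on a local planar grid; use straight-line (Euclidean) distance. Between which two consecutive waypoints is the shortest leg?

D–E

Leg distances:
A→B: 21.7 km
B→C: 16.6 km
C→D: 32.2 km
D→E: 7.4 km
E→F: 31.2 km
The shortest leg is D–E at 7.4 km.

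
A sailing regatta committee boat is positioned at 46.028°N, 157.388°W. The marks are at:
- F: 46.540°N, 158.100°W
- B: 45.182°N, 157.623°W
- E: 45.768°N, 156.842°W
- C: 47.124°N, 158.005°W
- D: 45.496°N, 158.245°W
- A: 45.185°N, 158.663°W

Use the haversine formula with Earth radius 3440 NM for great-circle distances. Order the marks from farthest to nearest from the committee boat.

Distances from the committee boat:
A 45.185°N, 158.663°W: 73.7 NM
C 47.124°N, 158.005°W: 70.6 NM
B 45.182°N, 157.623°W: 51.7 NM
D 45.496°N, 158.245°W: 48.0 NM
F 46.540°N, 158.100°W: 42.6 NM
E 45.768°N, 156.842°W: 27.6 NM

A, C, B, D, F, E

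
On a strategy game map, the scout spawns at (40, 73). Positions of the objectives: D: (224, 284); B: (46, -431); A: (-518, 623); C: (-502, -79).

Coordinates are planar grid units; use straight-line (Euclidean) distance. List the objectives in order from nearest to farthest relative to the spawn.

D, B, C, A

Distance from the spawn at (40, 73) to each:
D (224, 284): 280.0
B (46, -431): 504.0
C (-502, -79): 562.9
A (-518, 623): 783.5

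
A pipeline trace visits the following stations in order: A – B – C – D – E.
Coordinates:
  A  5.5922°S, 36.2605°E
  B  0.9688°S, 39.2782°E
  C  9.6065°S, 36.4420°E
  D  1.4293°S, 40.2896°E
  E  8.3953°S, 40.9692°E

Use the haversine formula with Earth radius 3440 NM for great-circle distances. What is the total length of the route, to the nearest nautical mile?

1839 NM

Leg distances:
A→B: 331.3 NM  (cumulative 331.3 NM)
B→C: 545.6 NM  (cumulative 876.9 NM)
C→D: 542.0 NM  (cumulative 1418.9 NM)
D→E: 420.2 NM  (cumulative 1839.1 NM)
Total route length ≈ 1839 NM.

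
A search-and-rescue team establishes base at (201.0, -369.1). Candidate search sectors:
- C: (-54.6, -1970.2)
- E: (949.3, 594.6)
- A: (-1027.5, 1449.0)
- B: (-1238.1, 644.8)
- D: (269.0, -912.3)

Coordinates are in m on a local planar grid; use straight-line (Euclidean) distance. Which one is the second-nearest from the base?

Distance to each, sorted:
D: 547.4 m
E: 1220.1 m
C: 1621.4 m
B: 1760.4 m
A: 2194.2 m
The second-nearest is E at 1220.1 m.

E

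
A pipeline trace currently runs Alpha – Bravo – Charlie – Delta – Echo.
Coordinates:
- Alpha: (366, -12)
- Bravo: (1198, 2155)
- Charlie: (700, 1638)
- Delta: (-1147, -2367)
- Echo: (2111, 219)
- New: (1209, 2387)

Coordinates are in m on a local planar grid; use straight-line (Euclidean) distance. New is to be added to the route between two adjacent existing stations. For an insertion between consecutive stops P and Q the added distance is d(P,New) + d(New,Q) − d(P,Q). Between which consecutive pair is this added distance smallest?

Added distance for inserting New between each consecutive pair:
Alpha–Bravo: 453.8 m
Bravo–Charlie: 420.0 m
Charlie–Delta: 1801.0 m
Delta–Echo: 3494.4 m
Smallest added distance is 420.0 m, inserting between Bravo and Charlie.

between Bravo and Charlie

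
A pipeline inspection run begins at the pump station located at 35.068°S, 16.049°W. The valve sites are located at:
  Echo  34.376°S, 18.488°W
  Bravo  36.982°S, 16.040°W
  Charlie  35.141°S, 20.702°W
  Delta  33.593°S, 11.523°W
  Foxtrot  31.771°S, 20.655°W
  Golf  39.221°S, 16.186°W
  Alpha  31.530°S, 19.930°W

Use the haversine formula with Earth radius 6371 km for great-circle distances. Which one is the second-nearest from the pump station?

Distance to each, sorted:
Bravo: 212.8 km
Echo: 235.8 km
Charlie: 423.3 km
Delta: 446.7 km
Golf: 462.0 km
Alpha: 533.6 km
Foxtrot: 563.0 km
The second-nearest is Echo at 235.8 km.

Echo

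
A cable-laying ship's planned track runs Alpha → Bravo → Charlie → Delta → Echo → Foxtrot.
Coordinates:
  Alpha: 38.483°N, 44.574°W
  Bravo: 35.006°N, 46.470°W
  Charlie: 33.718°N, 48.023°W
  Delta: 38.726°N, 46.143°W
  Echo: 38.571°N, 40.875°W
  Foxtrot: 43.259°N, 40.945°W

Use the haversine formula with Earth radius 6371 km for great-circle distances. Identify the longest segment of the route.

Charlie–Delta

Leg distances:
Alpha→Bravo: 421.9 km
Bravo→Charlie: 202.1 km
Charlie→Delta: 581.8 km
Delta→Echo: 457.7 km
Echo→Foxtrot: 521.3 km
The longest leg is Charlie–Delta at 581.8 km.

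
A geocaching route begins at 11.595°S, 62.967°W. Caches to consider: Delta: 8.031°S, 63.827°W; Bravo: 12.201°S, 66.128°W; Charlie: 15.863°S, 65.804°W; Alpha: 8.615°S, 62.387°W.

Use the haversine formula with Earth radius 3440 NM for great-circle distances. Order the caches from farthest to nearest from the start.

Charlie, Delta, Bravo, Alpha

Distances from the start:
Charlie 15.863°S, 65.804°W: 305.0 NM
Delta 8.031°S, 63.827°W: 219.9 NM
Bravo 12.201°S, 66.128°W: 189.2 NM
Alpha 8.615°S, 62.387°W: 182.2 NM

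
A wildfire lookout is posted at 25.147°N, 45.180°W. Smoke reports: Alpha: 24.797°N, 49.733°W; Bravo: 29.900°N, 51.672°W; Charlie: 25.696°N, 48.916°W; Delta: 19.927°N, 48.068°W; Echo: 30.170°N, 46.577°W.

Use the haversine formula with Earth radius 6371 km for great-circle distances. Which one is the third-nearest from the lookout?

Distance to each, sorted:
Charlie: 380.1 km
Alpha: 460.6 km
Echo: 575.2 km
Delta: 651.8 km
Bravo: 829.8 km
The third-nearest is Echo at 575.2 km.

Echo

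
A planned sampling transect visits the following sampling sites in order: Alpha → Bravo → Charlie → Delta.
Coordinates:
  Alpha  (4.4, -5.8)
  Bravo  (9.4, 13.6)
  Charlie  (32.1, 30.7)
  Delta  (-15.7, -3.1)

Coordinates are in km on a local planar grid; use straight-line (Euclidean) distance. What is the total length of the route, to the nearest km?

107 km

Leg distances:
Alpha→Bravo: 20.0 km  (cumulative 20.0 km)
Bravo→Charlie: 28.4 km  (cumulative 48.5 km)
Charlie→Delta: 58.5 km  (cumulative 107.0 km)
Total route length ≈ 107 km.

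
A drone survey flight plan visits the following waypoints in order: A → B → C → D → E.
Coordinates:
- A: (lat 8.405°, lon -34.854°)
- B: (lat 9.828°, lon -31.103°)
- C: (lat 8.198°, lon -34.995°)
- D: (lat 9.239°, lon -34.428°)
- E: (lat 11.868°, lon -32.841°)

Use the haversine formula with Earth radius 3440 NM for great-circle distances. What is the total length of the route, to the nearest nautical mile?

Leg distances:
A→B: 238.2 NM  (cumulative 238.2 NM)
B→C: 250.7 NM  (cumulative 488.9 NM)
C→D: 71.0 NM  (cumulative 559.9 NM)
D→E: 183.5 NM  (cumulative 743.4 NM)
Total route length ≈ 743 NM.

743 NM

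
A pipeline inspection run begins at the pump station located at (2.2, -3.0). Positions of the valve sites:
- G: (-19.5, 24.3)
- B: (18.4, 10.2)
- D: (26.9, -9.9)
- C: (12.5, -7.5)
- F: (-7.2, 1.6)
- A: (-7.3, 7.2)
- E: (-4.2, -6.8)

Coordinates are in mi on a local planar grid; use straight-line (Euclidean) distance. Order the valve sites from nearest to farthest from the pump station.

Computing each straight-line distance from (2.2, -3.0):
E (-4.2, -6.8): 7.4 mi
F (-7.2, 1.6): 10.5 mi
C (12.5, -7.5): 11.2 mi
A (-7.3, 7.2): 13.9 mi
B (18.4, 10.2): 20.9 mi
D (26.9, -9.9): 25.6 mi
G (-19.5, 24.3): 34.9 mi

E, F, C, A, B, D, G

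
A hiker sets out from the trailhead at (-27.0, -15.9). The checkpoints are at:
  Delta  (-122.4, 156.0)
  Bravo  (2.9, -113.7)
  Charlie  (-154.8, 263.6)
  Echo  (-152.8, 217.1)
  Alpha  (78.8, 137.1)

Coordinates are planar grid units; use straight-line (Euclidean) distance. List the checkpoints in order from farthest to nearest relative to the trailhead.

Computing each straight-line distance from (-27.0, -15.9):
Charlie (-154.8, 263.6): 307.3
Echo (-152.8, 217.1): 264.8
Delta (-122.4, 156.0): 196.6
Alpha (78.8, 137.1): 186.0
Bravo (2.9, -113.7): 102.3

Charlie, Echo, Delta, Alpha, Bravo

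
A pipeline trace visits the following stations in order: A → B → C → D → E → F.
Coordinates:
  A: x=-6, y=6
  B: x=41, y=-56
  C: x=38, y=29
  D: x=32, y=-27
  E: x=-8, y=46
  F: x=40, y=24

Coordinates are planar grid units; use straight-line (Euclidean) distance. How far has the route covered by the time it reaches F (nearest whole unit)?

355

Leg distances:
A→B: 77.8  (cumulative 77.8)
B→C: 85.1  (cumulative 162.9)
C→D: 56.3  (cumulative 219.2)
D→E: 83.2  (cumulative 302.4)
E→F: 52.8  (cumulative 355.2)
Cumulative distance at F ≈ 355.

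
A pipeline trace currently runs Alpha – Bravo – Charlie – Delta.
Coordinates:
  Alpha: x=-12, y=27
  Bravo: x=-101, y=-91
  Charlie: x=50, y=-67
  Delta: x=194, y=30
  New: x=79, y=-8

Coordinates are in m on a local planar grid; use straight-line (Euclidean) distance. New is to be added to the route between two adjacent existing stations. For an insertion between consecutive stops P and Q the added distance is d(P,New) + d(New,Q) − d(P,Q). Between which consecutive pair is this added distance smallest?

between Charlie and Delta

Added distance for inserting New between each consecutive pair:
Alpha–Bravo: 147.9 m
Bravo–Charlie: 111.1 m
Charlie–Delta: 13.2 m
Smallest added distance is 13.2 m, inserting between Charlie and Delta.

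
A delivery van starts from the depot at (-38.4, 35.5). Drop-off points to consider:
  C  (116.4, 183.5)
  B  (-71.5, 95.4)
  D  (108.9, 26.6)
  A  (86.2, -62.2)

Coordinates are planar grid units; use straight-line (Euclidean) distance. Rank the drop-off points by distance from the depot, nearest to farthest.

B, D, A, C

Computing each straight-line distance from (-38.4, 35.5):
B (-71.5, 95.4): 68.4
D (108.9, 26.6): 147.6
A (86.2, -62.2): 158.3
C (116.4, 183.5): 214.2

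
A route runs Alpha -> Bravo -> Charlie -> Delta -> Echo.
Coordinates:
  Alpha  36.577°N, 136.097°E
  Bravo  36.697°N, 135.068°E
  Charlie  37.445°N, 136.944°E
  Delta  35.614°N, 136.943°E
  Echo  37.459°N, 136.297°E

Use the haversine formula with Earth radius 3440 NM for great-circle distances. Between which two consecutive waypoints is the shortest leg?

Alpha–Bravo

Leg distances:
Alpha→Bravo: 50.1 NM
Bravo→Charlie: 100.5 NM
Charlie→Delta: 109.9 NM
Delta→Echo: 115.1 NM
The shortest leg is Alpha–Bravo at 50.1 NM.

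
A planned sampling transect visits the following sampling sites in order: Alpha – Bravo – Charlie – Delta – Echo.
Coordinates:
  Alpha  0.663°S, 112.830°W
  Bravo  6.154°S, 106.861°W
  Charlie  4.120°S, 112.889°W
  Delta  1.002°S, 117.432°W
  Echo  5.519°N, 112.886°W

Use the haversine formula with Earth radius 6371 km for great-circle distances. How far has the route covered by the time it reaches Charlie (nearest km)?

Leg distances:
Alpha→Bravo: 900.8 km  (cumulative 900.8 km)
Bravo→Charlie: 704.8 km  (cumulative 1605.6 km)
Cumulative distance at Charlie ≈ 1606 km.

1606 km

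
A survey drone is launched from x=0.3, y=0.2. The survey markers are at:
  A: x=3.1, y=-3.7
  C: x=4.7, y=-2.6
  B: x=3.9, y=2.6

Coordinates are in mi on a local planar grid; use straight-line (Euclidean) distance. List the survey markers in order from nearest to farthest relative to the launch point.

B, A, C

Computing each straight-line distance from x=0.3, y=0.2:
B x=3.9, y=2.6: 4.3 mi
A x=3.1, y=-3.7: 4.8 mi
C x=4.7, y=-2.6: 5.2 mi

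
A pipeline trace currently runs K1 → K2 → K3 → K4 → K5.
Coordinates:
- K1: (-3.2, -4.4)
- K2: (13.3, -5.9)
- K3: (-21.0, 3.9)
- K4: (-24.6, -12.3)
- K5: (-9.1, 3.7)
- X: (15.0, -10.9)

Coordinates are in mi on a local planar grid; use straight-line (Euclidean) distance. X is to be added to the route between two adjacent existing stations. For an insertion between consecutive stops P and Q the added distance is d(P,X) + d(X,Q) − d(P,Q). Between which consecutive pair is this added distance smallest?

Added distance for inserting X between each consecutive pair:
K1–K2: 8.0 mi
K2–K3: 8.5 mi
K3–K4: 62.0 mi
K4–K5: 45.5 mi
Smallest added distance is 8.0 mi, inserting between K1 and K2.

between K1 and K2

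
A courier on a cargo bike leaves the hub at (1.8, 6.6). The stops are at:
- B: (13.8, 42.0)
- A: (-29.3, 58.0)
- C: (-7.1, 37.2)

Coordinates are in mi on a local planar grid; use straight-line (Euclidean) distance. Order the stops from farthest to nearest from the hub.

A, B, C

Distances from the hub:
A (-29.3, 58.0): 60.1 mi
B (13.8, 42.0): 37.4 mi
C (-7.1, 37.2): 31.9 mi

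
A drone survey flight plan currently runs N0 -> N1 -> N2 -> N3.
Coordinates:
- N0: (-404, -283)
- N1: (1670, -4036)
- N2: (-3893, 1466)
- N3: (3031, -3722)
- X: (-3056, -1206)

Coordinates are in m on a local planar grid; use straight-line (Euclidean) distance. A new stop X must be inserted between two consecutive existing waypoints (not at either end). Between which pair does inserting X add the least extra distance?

between N1 and N2

Added distance for inserting X between each consecutive pair:
N0–N1: 4028.6 m
N1–N2: 484.3 m
N2–N3: 734.5 m
Smallest added distance is 484.3 m, inserting between N1 and N2.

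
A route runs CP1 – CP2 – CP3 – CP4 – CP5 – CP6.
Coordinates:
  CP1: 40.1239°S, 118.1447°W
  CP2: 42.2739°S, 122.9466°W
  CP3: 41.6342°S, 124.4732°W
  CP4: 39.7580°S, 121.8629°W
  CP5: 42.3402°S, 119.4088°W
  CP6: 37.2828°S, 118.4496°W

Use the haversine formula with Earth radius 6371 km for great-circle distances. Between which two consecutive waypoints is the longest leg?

Leg distances:
CP1→CP2: 467.4 km
CP2→CP3: 144.9 km
CP3→CP4: 303.2 km
CP4→CP5: 353.2 km
CP5→CP6: 568.3 km
The longest leg is CP5–CP6 at 568.3 km.

CP5–CP6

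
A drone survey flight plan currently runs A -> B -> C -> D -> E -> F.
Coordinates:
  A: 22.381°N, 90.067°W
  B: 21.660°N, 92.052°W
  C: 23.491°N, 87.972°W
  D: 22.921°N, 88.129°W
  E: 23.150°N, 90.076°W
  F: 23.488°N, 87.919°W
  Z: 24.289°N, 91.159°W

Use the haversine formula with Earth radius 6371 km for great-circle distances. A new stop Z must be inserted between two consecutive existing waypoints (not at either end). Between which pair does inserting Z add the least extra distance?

between B and C

Added distance for inserting Z between each consecutive pair:
A–B: 326.2 km
B–C: 176.5 km
C–D: 614.7 km
D–E: 311.2 km
E–F: 285.7 km
Smallest added distance is 176.5 km, inserting between B and C.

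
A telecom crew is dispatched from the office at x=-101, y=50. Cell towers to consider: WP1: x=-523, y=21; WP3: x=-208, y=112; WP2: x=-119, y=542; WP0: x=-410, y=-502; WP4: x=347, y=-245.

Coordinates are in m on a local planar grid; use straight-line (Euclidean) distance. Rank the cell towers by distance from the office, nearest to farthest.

WP3, WP1, WP2, WP4, WP0

Distance from the office at x=-101, y=50 to each:
WP3 x=-208, y=112: 123.7 m
WP1 x=-523, y=21: 423.0 m
WP2 x=-119, y=542: 492.3 m
WP4 x=347, y=-245: 536.4 m
WP0 x=-410, y=-502: 632.6 m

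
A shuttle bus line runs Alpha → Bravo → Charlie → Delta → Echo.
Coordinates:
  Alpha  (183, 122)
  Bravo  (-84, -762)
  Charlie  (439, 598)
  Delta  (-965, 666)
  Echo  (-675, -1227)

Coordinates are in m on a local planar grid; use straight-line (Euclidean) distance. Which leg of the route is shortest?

Leg distances:
Alpha→Bravo: 923.4 m
Bravo→Charlie: 1457.1 m
Charlie→Delta: 1405.6 m
Delta→Echo: 1915.1 m
The shortest leg is Alpha–Bravo at 923.4 m.

Alpha–Bravo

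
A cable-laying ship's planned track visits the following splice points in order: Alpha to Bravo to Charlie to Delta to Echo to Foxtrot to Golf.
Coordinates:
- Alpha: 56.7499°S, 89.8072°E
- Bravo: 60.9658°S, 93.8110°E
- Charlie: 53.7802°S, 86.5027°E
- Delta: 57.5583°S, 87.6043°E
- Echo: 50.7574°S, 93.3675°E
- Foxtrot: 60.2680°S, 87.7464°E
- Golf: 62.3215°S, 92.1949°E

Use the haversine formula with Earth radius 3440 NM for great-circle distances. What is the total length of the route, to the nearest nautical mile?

Leg distances:
Alpha→Bravo: 281.9 NM  (cumulative 281.9 NM)
Bravo→Charlie: 491.4 NM  (cumulative 773.2 NM)
Charlie→Delta: 229.9 NM  (cumulative 1003.1 NM)
Delta→Echo: 455.4 NM  (cumulative 1458.5 NM)
Echo→Foxtrot: 601.6 NM  (cumulative 2060.2 NM)
Foxtrot→Golf: 177.9 NM  (cumulative 2238.0 NM)
Total route length ≈ 2238 NM.

2238 NM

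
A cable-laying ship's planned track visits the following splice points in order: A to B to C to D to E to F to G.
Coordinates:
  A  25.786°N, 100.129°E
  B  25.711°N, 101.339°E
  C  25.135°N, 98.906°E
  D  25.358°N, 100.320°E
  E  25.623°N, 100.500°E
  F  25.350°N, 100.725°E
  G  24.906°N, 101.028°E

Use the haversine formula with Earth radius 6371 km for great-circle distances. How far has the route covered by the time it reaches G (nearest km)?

649 km

Leg distances:
A→B: 121.5 km  (cumulative 121.5 km)
B→C: 252.6 km  (cumulative 374.1 km)
C→D: 144.4 km  (cumulative 518.4 km)
D→E: 34.6 km  (cumulative 553.0 km)
E→F: 37.8 km  (cumulative 590.8 km)
F→G: 58.0 km  (cumulative 648.9 km)
Cumulative distance at G ≈ 649 km.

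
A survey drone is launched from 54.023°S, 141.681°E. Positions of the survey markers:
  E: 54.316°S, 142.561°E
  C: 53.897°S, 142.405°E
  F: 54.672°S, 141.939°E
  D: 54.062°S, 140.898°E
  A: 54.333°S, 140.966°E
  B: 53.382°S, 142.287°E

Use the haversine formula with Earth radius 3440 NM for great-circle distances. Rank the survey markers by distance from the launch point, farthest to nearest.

Distance from the launch point at 54.023°S, 141.681°E to each:
B 53.382°S, 142.287°E: 44.1 NM
F 54.672°S, 141.939°E: 40.0 NM
E 54.316°S, 142.561°E: 35.6 NM
A 54.333°S, 140.966°E: 31.3 NM
D 54.062°S, 140.898°E: 27.7 NM
C 53.897°S, 142.405°E: 26.7 NM

B, F, E, A, D, C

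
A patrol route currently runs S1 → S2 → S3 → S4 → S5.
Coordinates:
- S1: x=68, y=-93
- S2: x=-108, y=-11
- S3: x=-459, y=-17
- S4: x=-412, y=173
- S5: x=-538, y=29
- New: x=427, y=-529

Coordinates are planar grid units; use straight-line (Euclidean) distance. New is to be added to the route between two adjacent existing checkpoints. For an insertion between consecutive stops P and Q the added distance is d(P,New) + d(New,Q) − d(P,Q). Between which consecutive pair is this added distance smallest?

between S1 and S2

Added distance for inserting New between each consecutive pair:
S1–S2: 1115.3
S2–S3: 1416.9
S3–S4: 1921.5
S4–S5: 2017.3
Smallest added distance is 1115.3, inserting between S1 and S2.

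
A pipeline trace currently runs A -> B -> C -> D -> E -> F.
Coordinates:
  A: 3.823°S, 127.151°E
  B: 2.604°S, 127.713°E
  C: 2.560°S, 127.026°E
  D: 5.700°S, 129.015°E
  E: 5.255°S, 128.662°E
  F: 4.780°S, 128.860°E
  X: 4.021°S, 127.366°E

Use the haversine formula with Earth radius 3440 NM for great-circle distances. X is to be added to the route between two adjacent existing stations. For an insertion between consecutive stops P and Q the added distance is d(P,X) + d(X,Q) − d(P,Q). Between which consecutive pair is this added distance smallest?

Added distance for inserting X between each consecutive pair:
A–B: 24.5 NM
B–C: 136.3 NM
C–D: 8.1 NM
D–E: 214.3 NM
E–F: 176.8 NM
Smallest added distance is 8.1 NM, inserting between C and D.

between C and D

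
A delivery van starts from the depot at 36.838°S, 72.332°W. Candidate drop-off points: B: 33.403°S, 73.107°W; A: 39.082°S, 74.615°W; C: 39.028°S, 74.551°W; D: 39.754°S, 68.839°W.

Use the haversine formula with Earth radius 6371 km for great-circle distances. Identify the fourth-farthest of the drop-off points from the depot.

Distances from the depot (36.838°S, 72.332°W):
D: 445.0 km
B: 388.4 km
A: 319.9 km
C: 311.7 km
The fourth-farthest is C at 311.7 km.

C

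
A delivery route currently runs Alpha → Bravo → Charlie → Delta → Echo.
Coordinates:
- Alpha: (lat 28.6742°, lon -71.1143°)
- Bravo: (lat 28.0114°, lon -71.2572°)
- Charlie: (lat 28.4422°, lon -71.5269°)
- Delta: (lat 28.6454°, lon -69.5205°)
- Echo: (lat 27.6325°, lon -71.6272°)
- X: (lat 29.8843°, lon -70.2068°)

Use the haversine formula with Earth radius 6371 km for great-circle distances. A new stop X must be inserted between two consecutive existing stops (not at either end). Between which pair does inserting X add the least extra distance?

Added distance for inserting X between each consecutive pair:
Alpha–Bravo: 317.8 km
Bravo–Charlie: 382.6 km
Charlie–Delta: 161.0 km
Delta–Echo: 203.8 km
Smallest added distance is 161.0 km, inserting between Charlie and Delta.

between Charlie and Delta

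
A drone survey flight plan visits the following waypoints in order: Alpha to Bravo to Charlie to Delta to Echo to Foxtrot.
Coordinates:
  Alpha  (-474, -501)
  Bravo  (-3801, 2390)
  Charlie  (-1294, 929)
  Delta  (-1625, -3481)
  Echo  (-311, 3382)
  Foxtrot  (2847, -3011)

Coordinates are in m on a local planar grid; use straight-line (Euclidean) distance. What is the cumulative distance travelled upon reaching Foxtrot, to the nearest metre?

Leg distances:
Alpha→Bravo: 4407.6 m  (cumulative 4407.6 m)
Bravo→Charlie: 2901.6 m  (cumulative 7309.2 m)
Charlie→Delta: 4422.4 m  (cumulative 11731.6 m)
Delta→Echo: 6987.7 m  (cumulative 18719.3 m)
Echo→Foxtrot: 7130.5 m  (cumulative 25849.8 m)
Cumulative distance at Foxtrot ≈ 25850 m.

25850 m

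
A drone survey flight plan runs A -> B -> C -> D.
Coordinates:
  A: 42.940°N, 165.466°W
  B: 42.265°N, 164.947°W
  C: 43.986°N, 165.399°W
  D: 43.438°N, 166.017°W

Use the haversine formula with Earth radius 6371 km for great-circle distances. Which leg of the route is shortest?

C–D

Leg distances:
A→B: 86.2 km
B→C: 194.8 km
C→D: 78.6 km
The shortest leg is C–D at 78.6 km.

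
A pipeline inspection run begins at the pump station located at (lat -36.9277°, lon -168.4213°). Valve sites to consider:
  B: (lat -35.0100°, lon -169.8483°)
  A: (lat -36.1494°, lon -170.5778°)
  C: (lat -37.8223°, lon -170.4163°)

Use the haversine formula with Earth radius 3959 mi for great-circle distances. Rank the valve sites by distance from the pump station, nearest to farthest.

Distances from the pump station:
C (lat -37.8223°, lon -170.4163°): 125.8 mi
A (lat -36.1494°, lon -170.5778°): 131.2 mi
B (lat -35.0100°, lon -169.8483°): 154.7 mi

C, A, B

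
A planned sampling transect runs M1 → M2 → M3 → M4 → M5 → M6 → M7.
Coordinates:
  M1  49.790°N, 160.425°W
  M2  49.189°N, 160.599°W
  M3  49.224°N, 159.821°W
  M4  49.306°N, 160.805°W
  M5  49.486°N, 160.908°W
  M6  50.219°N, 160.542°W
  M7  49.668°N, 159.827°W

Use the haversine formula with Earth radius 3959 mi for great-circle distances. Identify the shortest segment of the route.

M4–M5

Leg distances:
M1→M2: 42.3 mi
M2→M3: 35.2 mi
M3→M4: 44.7 mi
M4→M5: 13.3 mi
M5→M6: 53.2 mi
M6→M7: 49.6 mi
The shortest leg is M4–M5 at 13.3 mi.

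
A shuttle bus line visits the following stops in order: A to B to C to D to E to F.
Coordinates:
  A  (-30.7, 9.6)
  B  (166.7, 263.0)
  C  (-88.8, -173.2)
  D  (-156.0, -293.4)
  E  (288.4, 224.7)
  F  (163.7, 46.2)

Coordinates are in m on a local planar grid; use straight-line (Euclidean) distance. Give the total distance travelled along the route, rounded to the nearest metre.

1865 m

Leg distances:
A→B: 321.2 m  (cumulative 321.2 m)
B→C: 505.5 m  (cumulative 826.7 m)
C→D: 137.7 m  (cumulative 964.4 m)
D→E: 682.6 m  (cumulative 1647.0 m)
E→F: 217.7 m  (cumulative 1864.8 m)
Total route length ≈ 1865 m.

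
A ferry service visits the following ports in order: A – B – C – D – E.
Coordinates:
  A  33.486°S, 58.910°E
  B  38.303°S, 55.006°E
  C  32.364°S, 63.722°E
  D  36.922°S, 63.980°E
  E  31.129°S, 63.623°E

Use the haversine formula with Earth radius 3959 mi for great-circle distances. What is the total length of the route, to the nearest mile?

1754 mi

Leg distances:
A→B: 398.1 mi  (cumulative 398.1 mi)
B→C: 639.6 mi  (cumulative 1037.7 mi)
C→D: 315.3 mi  (cumulative 1353.0 mi)
D→E: 400.8 mi  (cumulative 1753.8 mi)
Total route length ≈ 1754 mi.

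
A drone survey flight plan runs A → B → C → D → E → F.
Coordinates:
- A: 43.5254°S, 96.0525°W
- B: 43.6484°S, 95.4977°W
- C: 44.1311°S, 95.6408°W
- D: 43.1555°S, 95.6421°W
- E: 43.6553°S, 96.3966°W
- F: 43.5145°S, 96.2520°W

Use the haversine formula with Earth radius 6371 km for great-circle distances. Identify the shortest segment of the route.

Leg distances:
A→B: 46.7 km
B→C: 54.9 km
C→D: 108.5 km
D→E: 82.5 km
E→F: 19.5 km
The shortest leg is E–F at 19.5 km.

E–F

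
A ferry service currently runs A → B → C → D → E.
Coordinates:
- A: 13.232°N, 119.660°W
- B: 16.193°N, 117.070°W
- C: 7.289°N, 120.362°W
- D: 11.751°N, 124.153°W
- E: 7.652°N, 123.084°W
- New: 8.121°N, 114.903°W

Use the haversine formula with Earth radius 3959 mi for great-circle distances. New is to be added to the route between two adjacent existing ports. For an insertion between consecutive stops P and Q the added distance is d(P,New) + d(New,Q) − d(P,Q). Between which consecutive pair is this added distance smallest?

Added distance for inserting New between each consecutive pair:
A–B: 787.1 mi
B–C: 300.6 mi
C–D: 653.6 mi
D–E: 946.0 mi
Smallest added distance is 300.6 mi, inserting between B and C.

between B and C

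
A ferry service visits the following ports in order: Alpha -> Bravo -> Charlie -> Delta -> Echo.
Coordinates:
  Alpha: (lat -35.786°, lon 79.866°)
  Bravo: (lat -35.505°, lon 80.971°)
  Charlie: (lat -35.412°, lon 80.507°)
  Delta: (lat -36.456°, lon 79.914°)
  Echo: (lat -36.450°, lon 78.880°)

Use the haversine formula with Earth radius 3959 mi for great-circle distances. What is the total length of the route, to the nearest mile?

Leg distances:
Alpha→Bravo: 65.0 mi  (cumulative 65.0 mi)
Bravo→Charlie: 26.9 mi  (cumulative 91.9 mi)
Charlie→Delta: 79.4 mi  (cumulative 171.3 mi)
Delta→Echo: 57.5 mi  (cumulative 228.8 mi)
Total route length ≈ 229 mi.

229 mi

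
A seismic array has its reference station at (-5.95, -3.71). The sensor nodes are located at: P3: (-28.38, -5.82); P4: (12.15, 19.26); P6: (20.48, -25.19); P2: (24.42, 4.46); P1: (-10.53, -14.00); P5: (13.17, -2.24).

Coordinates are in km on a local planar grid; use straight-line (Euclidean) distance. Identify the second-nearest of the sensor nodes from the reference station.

P5

Distance to each, sorted:
P1: 11.3 km
P5: 19.2 km
P3: 22.5 km
P4: 29.2 km
P2: 31.4 km
P6: 34.1 km
The second-nearest is P5 at 19.2 km.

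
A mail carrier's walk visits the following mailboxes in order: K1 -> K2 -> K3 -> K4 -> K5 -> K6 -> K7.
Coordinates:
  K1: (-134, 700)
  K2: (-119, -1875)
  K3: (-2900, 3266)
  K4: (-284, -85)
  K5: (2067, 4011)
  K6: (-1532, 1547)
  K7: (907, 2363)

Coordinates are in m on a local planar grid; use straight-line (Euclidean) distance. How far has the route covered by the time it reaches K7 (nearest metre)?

Leg distances:
K1→K2: 2575.0 m  (cumulative 2575.0 m)
K2→K3: 5845.0 m  (cumulative 8420.0 m)
K3→K4: 4251.2 m  (cumulative 12671.2 m)
K4→K5: 4722.8 m  (cumulative 17394.0 m)
K5→K6: 4361.7 m  (cumulative 21755.6 m)
K6→K7: 2571.9 m  (cumulative 24327.5 m)
Cumulative distance at K7 ≈ 24328 m.

24328 m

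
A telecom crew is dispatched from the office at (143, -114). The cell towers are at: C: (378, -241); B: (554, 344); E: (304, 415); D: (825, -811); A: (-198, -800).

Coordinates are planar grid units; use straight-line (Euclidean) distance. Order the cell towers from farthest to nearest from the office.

D, A, B, E, C

Distance from the office at (143, -114) to each:
D (825, -811): 975.2
A (-198, -800): 766.1
B (554, 344): 615.4
E (304, 415): 553.0
C (378, -241): 267.1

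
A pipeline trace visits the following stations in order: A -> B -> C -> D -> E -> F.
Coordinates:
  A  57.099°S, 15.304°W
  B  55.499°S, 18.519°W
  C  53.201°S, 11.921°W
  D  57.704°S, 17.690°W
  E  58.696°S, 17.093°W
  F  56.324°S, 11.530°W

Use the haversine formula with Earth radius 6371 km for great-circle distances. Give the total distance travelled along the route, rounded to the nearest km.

1922 km

Leg distances:
A→B: 266.4 km  (cumulative 266.4 km)
B→C: 497.8 km  (cumulative 764.2 km)
C→D: 618.4 km  (cumulative 1382.7 km)
D→E: 115.7 km  (cumulative 1498.4 km)
E→F: 424.0 km  (cumulative 1922.4 km)
Total route length ≈ 1922 km.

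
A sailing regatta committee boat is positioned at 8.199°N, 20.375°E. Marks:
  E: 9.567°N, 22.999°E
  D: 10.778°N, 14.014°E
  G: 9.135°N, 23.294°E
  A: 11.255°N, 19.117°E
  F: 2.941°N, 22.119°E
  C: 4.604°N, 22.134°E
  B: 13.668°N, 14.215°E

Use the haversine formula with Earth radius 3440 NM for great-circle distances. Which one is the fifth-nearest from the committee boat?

F

Distance to each, sorted:
E: 176.0 NM
G: 182.1 NM
A: 198.0 NM
C: 240.0 NM
F: 332.4 NM
D: 407.2 NM
B: 489.5 NM
The fifth-nearest is F at 332.4 NM.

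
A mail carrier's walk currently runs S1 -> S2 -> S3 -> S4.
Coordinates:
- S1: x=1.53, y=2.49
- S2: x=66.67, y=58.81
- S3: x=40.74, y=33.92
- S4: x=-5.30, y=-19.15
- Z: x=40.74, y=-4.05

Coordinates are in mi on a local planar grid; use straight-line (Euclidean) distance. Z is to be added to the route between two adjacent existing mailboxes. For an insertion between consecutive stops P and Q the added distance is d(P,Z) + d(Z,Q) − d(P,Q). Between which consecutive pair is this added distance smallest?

between S3 and S4

Added distance for inserting Z between each consecutive pair:
S1–S2: 21.6 mi
S2–S3: 70.0 mi
S3–S4: 16.2 mi
Smallest added distance is 16.2 mi, inserting between S3 and S4.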